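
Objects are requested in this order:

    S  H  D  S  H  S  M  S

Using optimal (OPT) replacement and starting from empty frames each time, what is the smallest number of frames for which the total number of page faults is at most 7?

2

f=1: 8 faults
f=2: 5 faults
f=3: 4 faults
f=4: 4 faults
Smallest f with faults ≤ 7 is 2.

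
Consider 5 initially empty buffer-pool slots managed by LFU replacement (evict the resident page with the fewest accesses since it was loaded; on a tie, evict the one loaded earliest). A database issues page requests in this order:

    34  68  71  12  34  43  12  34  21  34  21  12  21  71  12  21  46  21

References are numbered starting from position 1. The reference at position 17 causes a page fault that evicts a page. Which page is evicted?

43

pos 1: 34 -> miss, frames (34)
pos 2: 68 -> miss, frames (34 68)
pos 3: 71 -> miss, frames (34 68 71)
pos 4: 12 -> miss, frames (34 68 71 12)
pos 5: 34 -> hit
pos 6: 43 -> miss, frames (34 68 71 12 43)
pos 7: 12 -> hit
pos 8: 34 -> hit
pos 9: 21 -> miss, evict 68, frames (34 71 12 43 21)
pos 10: 34 -> hit
pos 11: 21 -> hit
pos 12: 12 -> hit
pos 13: 21 -> hit
pos 14: 71 -> hit
pos 15: 12 -> hit
pos 16: 21 -> hit
pos 17: 46 -> miss, evict 43, frames (34 71 12 21 46)
At position 17, page 43 is evicted.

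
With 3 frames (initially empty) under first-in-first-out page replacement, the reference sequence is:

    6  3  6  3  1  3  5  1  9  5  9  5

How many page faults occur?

5

6 → fault, frames [6]
3 → fault, frames [6, 3]
6 → hit
3 → hit
1 → fault, frames [6, 3, 1]
3 → hit
5 → fault, evict 6, frames [3, 1, 5]
1 → hit
9 → fault, evict 3, frames [1, 5, 9]
5 → hit
9 → hit
5 → hit
Page faults: 5.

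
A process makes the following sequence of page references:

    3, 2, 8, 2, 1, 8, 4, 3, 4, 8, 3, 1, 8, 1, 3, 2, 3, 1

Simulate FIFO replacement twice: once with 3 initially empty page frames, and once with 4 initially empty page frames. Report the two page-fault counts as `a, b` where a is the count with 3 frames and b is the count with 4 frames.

10, 7

3 frames: F F F . F . F F . F . F . . . F F . → 10 faults.
4 frames: F F F . F . F F . . . . . . . F . . → 7 faults.
7 < 10: adding a frame reduced faults, as is typical.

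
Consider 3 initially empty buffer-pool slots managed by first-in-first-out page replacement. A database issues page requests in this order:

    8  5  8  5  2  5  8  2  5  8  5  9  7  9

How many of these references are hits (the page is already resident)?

8: fault, frames {8}
5: fault, frames {8,5}
8: hit
5: hit
2: fault, frames {8,5,2}
5: hit
8: hit
2: hit
5: hit
8: hit
5: hit
9: fault, evict 8, frames {5,2,9}
7: fault, evict 5, frames {2,9,7}
9: hit
Hits: 9.

9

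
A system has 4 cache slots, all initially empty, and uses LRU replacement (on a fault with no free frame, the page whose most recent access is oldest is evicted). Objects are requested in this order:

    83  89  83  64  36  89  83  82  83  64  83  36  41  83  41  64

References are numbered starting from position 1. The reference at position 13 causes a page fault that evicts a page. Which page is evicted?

pos 1: 83 → miss, frames [83]
pos 2: 89 → miss, frames [83, 89]
pos 3: 83 → hit
pos 4: 64 → miss, frames [89, 83, 64]
pos 5: 36 → miss, frames [89, 83, 64, 36]
pos 6: 89 → hit
pos 7: 83 → hit
pos 8: 82 → miss, evict 64, frames [36, 89, 83, 82]
pos 9: 83 → hit
pos 10: 64 → miss, evict 36, frames [89, 82, 83, 64]
pos 11: 83 → hit
pos 12: 36 → miss, evict 89, frames [82, 64, 83, 36]
pos 13: 41 → miss, evict 82, frames [64, 83, 36, 41]
At position 13, page 82 is evicted.

82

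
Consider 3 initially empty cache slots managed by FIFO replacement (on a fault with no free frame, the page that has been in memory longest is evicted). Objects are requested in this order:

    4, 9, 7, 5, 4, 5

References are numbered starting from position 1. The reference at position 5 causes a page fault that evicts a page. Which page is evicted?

9

pos 1: 4 → fault, frames {4}
pos 2: 9 → fault, frames {4,9}
pos 3: 7 → fault, frames {4,9,7}
pos 4: 5 → fault, evict 4, frames {9,7,5}
pos 5: 4 → fault, evict 9, frames {7,5,4}
At position 5, page 9 is evicted.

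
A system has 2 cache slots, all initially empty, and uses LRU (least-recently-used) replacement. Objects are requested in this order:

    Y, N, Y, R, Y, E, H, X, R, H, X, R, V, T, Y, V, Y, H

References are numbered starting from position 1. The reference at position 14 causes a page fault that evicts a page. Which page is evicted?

R

pos 1: Y → fault, frames [Y]
pos 2: N → fault, frames [Y, N]
pos 3: Y → hit
pos 4: R → fault, evict N, frames [Y, R]
pos 5: Y → hit
pos 6: E → fault, evict R, frames [Y, E]
pos 7: H → fault, evict Y, frames [E, H]
pos 8: X → fault, evict E, frames [H, X]
pos 9: R → fault, evict H, frames [X, R]
pos 10: H → fault, evict X, frames [R, H]
pos 11: X → fault, evict R, frames [H, X]
pos 12: R → fault, evict H, frames [X, R]
pos 13: V → fault, evict X, frames [R, V]
pos 14: T → fault, evict R, frames [V, T]
At position 14, page R is evicted.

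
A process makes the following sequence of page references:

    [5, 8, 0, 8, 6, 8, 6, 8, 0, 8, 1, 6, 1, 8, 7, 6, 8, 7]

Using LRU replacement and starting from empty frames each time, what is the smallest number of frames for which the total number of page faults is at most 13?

f=1: 18 faults
f=2: 12 faults
f=3: 8 faults
f=4: 6 faults
f=5: 6 faults
f=6: 6 faults
Smallest f with faults ≤ 13 is 2.

2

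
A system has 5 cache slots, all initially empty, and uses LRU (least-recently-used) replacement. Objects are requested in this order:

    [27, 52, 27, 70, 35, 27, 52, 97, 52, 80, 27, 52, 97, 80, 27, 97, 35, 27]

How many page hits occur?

12

27 → miss, frames {27}
52 → miss, frames {27,52}
27 → hit
70 → miss, frames {52,27,70}
35 → miss, frames {52,27,70,35}
27 → hit
52 → hit
97 → miss, frames {70,35,27,52,97}
52 → hit
80 → miss, evict 70, frames {35,27,97,52,80}
27 → hit
52 → hit
97 → hit
80 → hit
27 → hit
97 → hit
35 → hit
27 → hit
Hits: 12.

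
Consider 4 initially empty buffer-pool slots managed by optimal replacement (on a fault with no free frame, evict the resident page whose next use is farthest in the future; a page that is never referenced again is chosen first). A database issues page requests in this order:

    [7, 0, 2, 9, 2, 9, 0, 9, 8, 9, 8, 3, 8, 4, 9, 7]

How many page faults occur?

7 → fault, frames (7)
0 → fault, frames (7 0)
2 → fault, frames (7 0 2)
9 → fault, frames (7 0 2 9)
2 → hit
9 → hit
0 → hit
9 → hit
8 → fault, evict 2, frames (7 0 9 8)
9 → hit
8 → hit
3 → fault, evict 0, frames (7 9 8 3)
8 → hit
4 → fault, evict 3, frames (7 9 8 4)
9 → hit
7 → hit
Page faults: 7.

7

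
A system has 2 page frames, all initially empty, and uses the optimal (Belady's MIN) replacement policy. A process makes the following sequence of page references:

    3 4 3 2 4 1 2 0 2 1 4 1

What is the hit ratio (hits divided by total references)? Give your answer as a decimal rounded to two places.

3: fault, frames [3]
4: fault, frames [3, 4]
3: hit
2: fault, evict 3, frames [4, 2]
4: hit
1: fault, evict 4, frames [2, 1]
2: hit
0: fault, evict 1, frames [2, 0]
2: hit
1: fault, evict 0, frames [2, 1]
4: fault, evict 2, frames [1, 4]
1: hit
Hits: 5 of 12 references → 5/12 = 0.4167.

0.42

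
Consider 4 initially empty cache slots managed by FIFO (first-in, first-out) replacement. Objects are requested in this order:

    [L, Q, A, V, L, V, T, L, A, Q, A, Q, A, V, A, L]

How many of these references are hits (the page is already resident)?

7

L: miss, frames (L)
Q: miss, frames (L Q)
A: miss, frames (L Q A)
V: miss, frames (L Q A V)
L: hit
V: hit
T: miss, evict L, frames (Q A V T)
L: miss, evict Q, frames (A V T L)
A: hit
Q: miss, evict A, frames (V T L Q)
A: miss, evict V, frames (T L Q A)
Q: hit
A: hit
V: miss, evict T, frames (L Q A V)
A: hit
L: hit
Hits: 7.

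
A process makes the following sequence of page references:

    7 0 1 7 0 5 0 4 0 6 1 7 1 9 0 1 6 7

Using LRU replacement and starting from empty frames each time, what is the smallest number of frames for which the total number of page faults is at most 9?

f=1: 18 faults
f=2: 15 faults
f=3: 12 faults
f=4: 12 faults
f=5: 9 faults
f=6: 7 faults
f=7: 7 faults
Smallest f with faults ≤ 9 is 5.

5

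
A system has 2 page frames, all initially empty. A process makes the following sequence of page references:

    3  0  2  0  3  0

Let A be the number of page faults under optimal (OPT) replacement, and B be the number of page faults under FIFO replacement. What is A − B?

Under OPT: F F F . F . → 4 faults.
Under FIFO: F F F . F F → 5 faults.
A − B = 4 − 5 = -1.

-1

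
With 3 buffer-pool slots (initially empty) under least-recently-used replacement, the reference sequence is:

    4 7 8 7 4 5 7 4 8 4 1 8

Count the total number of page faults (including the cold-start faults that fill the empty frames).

4 → fault, frames {4}
7 → fault, frames {4,7}
8 → fault, frames {4,7,8}
7 → hit
4 → hit
5 → fault, evict 8, frames {7,4,5}
7 → hit
4 → hit
8 → fault, evict 5, frames {7,4,8}
4 → hit
1 → fault, evict 7, frames {8,4,1}
8 → hit
Page faults: 6.

6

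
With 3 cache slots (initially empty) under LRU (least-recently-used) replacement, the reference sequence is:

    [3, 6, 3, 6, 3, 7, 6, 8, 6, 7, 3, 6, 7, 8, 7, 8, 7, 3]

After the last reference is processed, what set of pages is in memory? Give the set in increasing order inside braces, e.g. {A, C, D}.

3: fault, frames {3}
6: fault, frames {3,6}
3: hit
6: hit
3: hit
7: fault, frames {6,3,7}
6: hit
8: fault, evict 3, frames {7,6,8}
6: hit
7: hit
3: fault, evict 8, frames {6,7,3}
6: hit
7: hit
8: fault, evict 3, frames {6,7,8}
7: hit
8: hit
7: hit
3: fault, evict 6, frames {8,7,3}

{3, 7, 8}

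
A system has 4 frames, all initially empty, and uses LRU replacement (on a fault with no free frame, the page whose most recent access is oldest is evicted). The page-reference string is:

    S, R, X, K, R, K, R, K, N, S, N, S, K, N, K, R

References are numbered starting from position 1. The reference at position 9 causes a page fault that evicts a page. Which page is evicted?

S

pos 1: S -> miss, frames {S}
pos 2: R -> miss, frames {S,R}
pos 3: X -> miss, frames {S,R,X}
pos 4: K -> miss, frames {S,R,X,K}
pos 5: R -> hit
pos 6: K -> hit
pos 7: R -> hit
pos 8: K -> hit
pos 9: N -> miss, evict S, frames {X,R,K,N}
At position 9, page S is evicted.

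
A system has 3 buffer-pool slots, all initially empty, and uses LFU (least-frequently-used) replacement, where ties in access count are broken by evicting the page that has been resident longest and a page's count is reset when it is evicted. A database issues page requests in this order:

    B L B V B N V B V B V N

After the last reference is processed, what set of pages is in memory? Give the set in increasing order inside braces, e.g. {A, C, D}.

{B, N, V}

B → fault, frames (B)
L → fault, frames (B L)
B → hit
V → fault, frames (B L V)
B → hit
N → fault, evict L, frames (B V N)
V → hit
B → hit
V → hit
B → hit
V → hit
N → hit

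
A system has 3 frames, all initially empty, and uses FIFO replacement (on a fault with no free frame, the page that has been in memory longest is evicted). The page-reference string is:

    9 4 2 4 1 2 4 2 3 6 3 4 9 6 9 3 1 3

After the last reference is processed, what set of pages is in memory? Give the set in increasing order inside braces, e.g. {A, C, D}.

9: fault, frames {9}
4: fault, frames {9,4}
2: fault, frames {9,4,2}
4: hit
1: fault, evict 9, frames {4,2,1}
2: hit
4: hit
2: hit
3: fault, evict 4, frames {2,1,3}
6: fault, evict 2, frames {1,3,6}
3: hit
4: fault, evict 1, frames {3,6,4}
9: fault, evict 3, frames {6,4,9}
6: hit
9: hit
3: fault, evict 6, frames {4,9,3}
1: fault, evict 4, frames {9,3,1}
3: hit

{1, 3, 9}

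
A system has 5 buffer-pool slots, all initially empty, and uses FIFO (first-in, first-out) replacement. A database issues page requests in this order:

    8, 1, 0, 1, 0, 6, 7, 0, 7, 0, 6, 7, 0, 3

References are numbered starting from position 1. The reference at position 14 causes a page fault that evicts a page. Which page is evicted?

pos 1: 8 -> fault, frames [8]
pos 2: 1 -> fault, frames [8, 1]
pos 3: 0 -> fault, frames [8, 1, 0]
pos 4: 1 -> hit
pos 5: 0 -> hit
pos 6: 6 -> fault, frames [8, 1, 0, 6]
pos 7: 7 -> fault, frames [8, 1, 0, 6, 7]
pos 8: 0 -> hit
pos 9: 7 -> hit
pos 10: 0 -> hit
pos 11: 6 -> hit
pos 12: 7 -> hit
pos 13: 0 -> hit
pos 14: 3 -> fault, evict 8, frames [1, 0, 6, 7, 3]
At position 14, page 8 is evicted.

8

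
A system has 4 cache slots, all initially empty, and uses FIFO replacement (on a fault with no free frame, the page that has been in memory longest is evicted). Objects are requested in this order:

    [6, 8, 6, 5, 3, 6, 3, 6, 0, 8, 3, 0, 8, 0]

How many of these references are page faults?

6 → miss, frames (6)
8 → miss, frames (6 8)
6 → hit
5 → miss, frames (6 8 5)
3 → miss, frames (6 8 5 3)
6 → hit
3 → hit
6 → hit
0 → miss, evict 6, frames (8 5 3 0)
8 → hit
3 → hit
0 → hit
8 → hit
0 → hit
Page faults: 5.

5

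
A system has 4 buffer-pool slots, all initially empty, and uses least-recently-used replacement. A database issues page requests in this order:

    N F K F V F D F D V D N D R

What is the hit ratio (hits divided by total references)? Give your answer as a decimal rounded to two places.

0.50

N -> fault, frames (N)
F -> fault, frames (N F)
K -> fault, frames (N F K)
F -> hit
V -> fault, frames (N K F V)
F -> hit
D -> fault, evict N, frames (K V F D)
F -> hit
D -> hit
V -> hit
D -> hit
N -> fault, evict K, frames (F V D N)
D -> hit
R -> fault, evict F, frames (V N D R)
Hits: 7 of 14 references → 7/14 = 0.5000.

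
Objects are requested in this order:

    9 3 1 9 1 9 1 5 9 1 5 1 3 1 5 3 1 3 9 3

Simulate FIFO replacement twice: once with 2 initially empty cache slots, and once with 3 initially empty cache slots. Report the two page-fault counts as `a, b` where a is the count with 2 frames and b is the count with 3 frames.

2 frames: F F F F . . . F . F . . F . F . F F F . → 11 faults.
3 frames: F F F . . . . F F . . . F F F . . . F F → 10 faults.
10 < 11: adding a frame reduced faults, as is typical.

11, 10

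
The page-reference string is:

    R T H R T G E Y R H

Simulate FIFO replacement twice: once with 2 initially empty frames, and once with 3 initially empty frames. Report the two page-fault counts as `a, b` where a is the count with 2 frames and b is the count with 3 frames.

2 frames: F F F F F F F F F F → 10 faults.
3 frames: F F F . . F F F F F → 8 faults.
8 < 10: adding a frame reduced faults, as is typical.

10, 8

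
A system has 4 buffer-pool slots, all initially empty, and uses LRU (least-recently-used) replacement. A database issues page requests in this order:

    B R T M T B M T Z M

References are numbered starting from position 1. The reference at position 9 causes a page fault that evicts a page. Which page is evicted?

pos 1: B -> fault, frames (B)
pos 2: R -> fault, frames (B R)
pos 3: T -> fault, frames (B R T)
pos 4: M -> fault, frames (B R T M)
pos 5: T -> hit
pos 6: B -> hit
pos 7: M -> hit
pos 8: T -> hit
pos 9: Z -> fault, evict R, frames (B M T Z)
At position 9, page R is evicted.

R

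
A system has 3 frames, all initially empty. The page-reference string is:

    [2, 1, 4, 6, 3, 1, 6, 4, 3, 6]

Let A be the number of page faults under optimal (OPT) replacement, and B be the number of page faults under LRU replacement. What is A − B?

Under OPT: F F F F F . . F . . → 6 faults.
Under LRU: F F F F F F . F F . → 8 faults.
A − B = 6 − 8 = -2.

-2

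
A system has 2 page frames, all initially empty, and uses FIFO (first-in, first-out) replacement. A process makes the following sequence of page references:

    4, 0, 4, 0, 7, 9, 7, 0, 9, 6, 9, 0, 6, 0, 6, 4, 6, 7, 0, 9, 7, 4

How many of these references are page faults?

4: fault, frames {4}
0: fault, frames {4,0}
4: hit
0: hit
7: fault, evict 4, frames {0,7}
9: fault, evict 0, frames {7,9}
7: hit
0: fault, evict 7, frames {9,0}
9: hit
6: fault, evict 9, frames {0,6}
9: fault, evict 0, frames {6,9}
0: fault, evict 6, frames {9,0}
6: fault, evict 9, frames {0,6}
0: hit
6: hit
4: fault, evict 0, frames {6,4}
6: hit
7: fault, evict 6, frames {4,7}
0: fault, evict 4, frames {7,0}
9: fault, evict 7, frames {0,9}
7: fault, evict 0, frames {9,7}
4: fault, evict 9, frames {7,4}
Page faults: 15.

15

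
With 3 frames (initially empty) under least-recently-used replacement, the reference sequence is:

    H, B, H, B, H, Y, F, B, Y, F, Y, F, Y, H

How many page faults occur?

H: fault, frames {H}
B: fault, frames {H,B}
H: hit
B: hit
H: hit
Y: fault, frames {B,H,Y}
F: fault, evict B, frames {H,Y,F}
B: fault, evict H, frames {Y,F,B}
Y: hit
F: hit
Y: hit
F: hit
Y: hit
H: fault, evict B, frames {F,Y,H}
Page faults: 6.

6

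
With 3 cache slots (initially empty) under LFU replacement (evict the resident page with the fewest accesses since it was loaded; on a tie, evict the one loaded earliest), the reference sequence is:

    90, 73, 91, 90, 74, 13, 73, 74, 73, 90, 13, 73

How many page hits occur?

90 → fault, frames [90]
73 → fault, frames [90, 73]
91 → fault, frames [90, 73, 91]
90 → hit
74 → fault, evict 73, frames [90, 91, 74]
13 → fault, evict 91, frames [90, 74, 13]
73 → fault, evict 74, frames [90, 13, 73]
74 → fault, evict 13, frames [90, 73, 74]
73 → hit
90 → hit
13 → fault, evict 74, frames [90, 73, 13]
73 → hit
Hits: 4.

4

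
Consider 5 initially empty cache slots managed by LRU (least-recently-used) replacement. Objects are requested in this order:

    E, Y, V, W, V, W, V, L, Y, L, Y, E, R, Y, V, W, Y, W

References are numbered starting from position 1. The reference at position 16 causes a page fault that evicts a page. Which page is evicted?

pos 1: E → miss, frames {E}
pos 2: Y → miss, frames {E,Y}
pos 3: V → miss, frames {E,Y,V}
pos 4: W → miss, frames {E,Y,V,W}
pos 5: V → hit
pos 6: W → hit
pos 7: V → hit
pos 8: L → miss, frames {E,Y,W,V,L}
pos 9: Y → hit
pos 10: L → hit
pos 11: Y → hit
pos 12: E → hit
pos 13: R → miss, evict W, frames {V,L,Y,E,R}
pos 14: Y → hit
pos 15: V → hit
pos 16: W → miss, evict L, frames {E,R,Y,V,W}
At position 16, page L is evicted.

L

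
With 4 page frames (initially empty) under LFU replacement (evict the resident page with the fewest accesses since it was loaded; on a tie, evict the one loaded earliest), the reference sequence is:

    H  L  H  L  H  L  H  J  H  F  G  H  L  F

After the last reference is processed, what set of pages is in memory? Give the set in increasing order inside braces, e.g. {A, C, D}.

H: miss, frames (H)
L: miss, frames (H L)
H: hit
L: hit
H: hit
L: hit
H: hit
J: miss, frames (H L J)
H: hit
F: miss, frames (H L J F)
G: miss, evict J, frames (H L F G)
H: hit
L: hit
F: hit

{F, G, H, L}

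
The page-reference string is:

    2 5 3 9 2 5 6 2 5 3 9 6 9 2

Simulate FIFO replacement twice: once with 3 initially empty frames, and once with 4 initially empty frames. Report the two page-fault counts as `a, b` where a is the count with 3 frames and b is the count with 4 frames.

3 frames: F F F F F F F . . F F . . F → 10 faults.
4 frames: F F F F . . F F F F F F . F → 11 faults.
11 > 10: adding a frame increased faults — Belady's anomaly.

10, 11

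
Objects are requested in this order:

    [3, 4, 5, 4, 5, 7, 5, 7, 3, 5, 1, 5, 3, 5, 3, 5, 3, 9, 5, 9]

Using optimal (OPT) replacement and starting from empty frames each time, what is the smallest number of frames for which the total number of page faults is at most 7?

3

f=1: 20 faults
f=2: 8 faults
f=3: 6 faults
f=4: 6 faults
f=5: 6 faults
f=6: 6 faults
Smallest f with faults ≤ 7 is 3.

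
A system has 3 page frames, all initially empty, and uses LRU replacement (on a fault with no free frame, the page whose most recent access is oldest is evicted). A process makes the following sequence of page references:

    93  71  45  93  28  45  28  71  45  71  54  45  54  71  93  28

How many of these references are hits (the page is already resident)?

8

93 → fault, frames {93}
71 → fault, frames {93,71}
45 → fault, frames {93,71,45}
93 → hit
28 → fault, evict 71, frames {45,93,28}
45 → hit
28 → hit
71 → fault, evict 93, frames {45,28,71}
45 → hit
71 → hit
54 → fault, evict 28, frames {45,71,54}
45 → hit
54 → hit
71 → hit
93 → fault, evict 45, frames {54,71,93}
28 → fault, evict 54, frames {71,93,28}
Hits: 8.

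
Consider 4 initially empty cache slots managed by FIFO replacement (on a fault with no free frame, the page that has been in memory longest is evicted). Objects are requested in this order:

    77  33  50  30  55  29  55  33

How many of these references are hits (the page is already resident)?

77 → miss, frames (77)
33 → miss, frames (77 33)
50 → miss, frames (77 33 50)
30 → miss, frames (77 33 50 30)
55 → miss, evict 77, frames (33 50 30 55)
29 → miss, evict 33, frames (50 30 55 29)
55 → hit
33 → miss, evict 50, frames (30 55 29 33)
Hits: 1.

1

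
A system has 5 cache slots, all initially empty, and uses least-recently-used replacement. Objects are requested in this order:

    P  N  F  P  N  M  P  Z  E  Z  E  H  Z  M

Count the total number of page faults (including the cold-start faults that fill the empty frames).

P → miss, frames {P}
N → miss, frames {P,N}
F → miss, frames {P,N,F}
P → hit
N → hit
M → miss, frames {F,P,N,M}
P → hit
Z → miss, frames {F,N,M,P,Z}
E → miss, evict F, frames {N,M,P,Z,E}
Z → hit
E → hit
H → miss, evict N, frames {M,P,Z,E,H}
Z → hit
M → hit
Page faults: 7.

7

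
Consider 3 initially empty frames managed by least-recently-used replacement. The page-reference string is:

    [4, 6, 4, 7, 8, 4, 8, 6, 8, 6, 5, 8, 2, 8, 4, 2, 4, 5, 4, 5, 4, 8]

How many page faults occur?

10

4: fault, frames {4}
6: fault, frames {4,6}
4: hit
7: fault, frames {6,4,7}
8: fault, evict 6, frames {4,7,8}
4: hit
8: hit
6: fault, evict 7, frames {4,8,6}
8: hit
6: hit
5: fault, evict 4, frames {8,6,5}
8: hit
2: fault, evict 6, frames {5,8,2}
8: hit
4: fault, evict 5, frames {2,8,4}
2: hit
4: hit
5: fault, evict 8, frames {2,4,5}
4: hit
5: hit
4: hit
8: fault, evict 2, frames {5,4,8}
Page faults: 10.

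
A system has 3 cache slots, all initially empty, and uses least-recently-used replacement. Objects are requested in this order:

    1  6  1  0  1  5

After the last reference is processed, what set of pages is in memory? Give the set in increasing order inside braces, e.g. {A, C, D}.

{0, 1, 5}

1 → fault, frames {1}
6 → fault, frames {1,6}
1 → hit
0 → fault, frames {6,1,0}
1 → hit
5 → fault, evict 6, frames {0,1,5}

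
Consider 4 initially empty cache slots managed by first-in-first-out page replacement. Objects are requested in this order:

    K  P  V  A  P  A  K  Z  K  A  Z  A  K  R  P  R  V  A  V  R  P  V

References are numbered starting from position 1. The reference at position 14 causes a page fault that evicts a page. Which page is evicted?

V

pos 1: K -> miss, frames (K)
pos 2: P -> miss, frames (K P)
pos 3: V -> miss, frames (K P V)
pos 4: A -> miss, frames (K P V A)
pos 5: P -> hit
pos 6: A -> hit
pos 7: K -> hit
pos 8: Z -> miss, evict K, frames (P V A Z)
pos 9: K -> miss, evict P, frames (V A Z K)
pos 10: A -> hit
pos 11: Z -> hit
pos 12: A -> hit
pos 13: K -> hit
pos 14: R -> miss, evict V, frames (A Z K R)
At position 14, page V is evicted.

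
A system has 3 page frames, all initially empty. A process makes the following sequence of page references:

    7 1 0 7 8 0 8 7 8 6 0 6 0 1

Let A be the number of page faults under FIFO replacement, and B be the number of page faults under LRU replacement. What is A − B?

Under FIFO: F F F . F . . F . F F . . F → 8 faults.
Under LRU: F F F . F . . . . F F . . F → 7 faults.
A − B = 8 − 7 = 1.

1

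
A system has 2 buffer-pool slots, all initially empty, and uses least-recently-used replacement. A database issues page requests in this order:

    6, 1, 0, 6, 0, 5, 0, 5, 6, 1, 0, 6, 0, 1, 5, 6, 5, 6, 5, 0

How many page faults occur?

13

6: miss, frames {6}
1: miss, frames {6,1}
0: miss, evict 6, frames {1,0}
6: miss, evict 1, frames {0,6}
0: hit
5: miss, evict 6, frames {0,5}
0: hit
5: hit
6: miss, evict 0, frames {5,6}
1: miss, evict 5, frames {6,1}
0: miss, evict 6, frames {1,0}
6: miss, evict 1, frames {0,6}
0: hit
1: miss, evict 6, frames {0,1}
5: miss, evict 0, frames {1,5}
6: miss, evict 1, frames {5,6}
5: hit
6: hit
5: hit
0: miss, evict 6, frames {5,0}
Page faults: 13.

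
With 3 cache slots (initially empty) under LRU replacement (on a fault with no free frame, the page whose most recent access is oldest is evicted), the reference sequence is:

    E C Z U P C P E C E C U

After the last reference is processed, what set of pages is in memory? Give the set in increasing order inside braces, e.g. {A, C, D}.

E → miss, frames (E)
C → miss, frames (E C)
Z → miss, frames (E C Z)
U → miss, evict E, frames (C Z U)
P → miss, evict C, frames (Z U P)
C → miss, evict Z, frames (U P C)
P → hit
E → miss, evict U, frames (C P E)
C → hit
E → hit
C → hit
U → miss, evict P, frames (E C U)

{C, E, U}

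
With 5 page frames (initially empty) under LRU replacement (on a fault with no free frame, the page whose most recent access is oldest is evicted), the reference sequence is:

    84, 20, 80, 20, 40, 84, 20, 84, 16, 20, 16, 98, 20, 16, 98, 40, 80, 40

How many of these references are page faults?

7

84: miss, frames (84)
20: miss, frames (84 20)
80: miss, frames (84 20 80)
20: hit
40: miss, frames (84 80 20 40)
84: hit
20: hit
84: hit
16: miss, frames (80 40 20 84 16)
20: hit
16: hit
98: miss, evict 80, frames (40 84 20 16 98)
20: hit
16: hit
98: hit
40: hit
80: miss, evict 84, frames (20 16 98 40 80)
40: hit
Page faults: 7.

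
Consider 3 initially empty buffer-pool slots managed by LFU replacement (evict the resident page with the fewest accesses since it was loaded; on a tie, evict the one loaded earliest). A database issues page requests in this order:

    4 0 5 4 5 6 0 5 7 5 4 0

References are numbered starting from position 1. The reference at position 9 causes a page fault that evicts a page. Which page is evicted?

pos 1: 4 -> miss, frames [4]
pos 2: 0 -> miss, frames [4, 0]
pos 3: 5 -> miss, frames [4, 0, 5]
pos 4: 4 -> hit
pos 5: 5 -> hit
pos 6: 6 -> miss, evict 0, frames [4, 5, 6]
pos 7: 0 -> miss, evict 6, frames [4, 5, 0]
pos 8: 5 -> hit
pos 9: 7 -> miss, evict 0, frames [4, 5, 7]
At position 9, page 0 is evicted.

0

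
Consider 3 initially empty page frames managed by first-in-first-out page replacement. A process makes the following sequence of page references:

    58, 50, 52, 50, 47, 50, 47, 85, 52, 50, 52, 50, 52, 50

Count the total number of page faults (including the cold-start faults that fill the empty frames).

7

58: miss, frames {58}
50: miss, frames {58,50}
52: miss, frames {58,50,52}
50: hit
47: miss, evict 58, frames {50,52,47}
50: hit
47: hit
85: miss, evict 50, frames {52,47,85}
52: hit
50: miss, evict 52, frames {47,85,50}
52: miss, evict 47, frames {85,50,52}
50: hit
52: hit
50: hit
Page faults: 7.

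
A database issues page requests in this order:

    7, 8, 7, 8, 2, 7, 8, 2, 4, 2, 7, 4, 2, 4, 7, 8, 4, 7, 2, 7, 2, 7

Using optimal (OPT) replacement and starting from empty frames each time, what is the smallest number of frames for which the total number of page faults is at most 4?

f=1: 22 faults
f=2: 11 faults
f=3: 6 faults
f=4: 4 faults
Smallest f with faults ≤ 4 is 4.

4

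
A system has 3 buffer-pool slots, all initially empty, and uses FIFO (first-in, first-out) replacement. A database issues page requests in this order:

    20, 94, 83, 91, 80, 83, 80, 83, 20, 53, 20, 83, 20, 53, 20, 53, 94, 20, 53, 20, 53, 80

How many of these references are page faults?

12

20 → miss, frames (20)
94 → miss, frames (20 94)
83 → miss, frames (20 94 83)
91 → miss, evict 20, frames (94 83 91)
80 → miss, evict 94, frames (83 91 80)
83 → hit
80 → hit
83 → hit
20 → miss, evict 83, frames (91 80 20)
53 → miss, evict 91, frames (80 20 53)
20 → hit
83 → miss, evict 80, frames (20 53 83)
20 → hit
53 → hit
20 → hit
53 → hit
94 → miss, evict 20, frames (53 83 94)
20 → miss, evict 53, frames (83 94 20)
53 → miss, evict 83, frames (94 20 53)
20 → hit
53 → hit
80 → miss, evict 94, frames (20 53 80)
Page faults: 12.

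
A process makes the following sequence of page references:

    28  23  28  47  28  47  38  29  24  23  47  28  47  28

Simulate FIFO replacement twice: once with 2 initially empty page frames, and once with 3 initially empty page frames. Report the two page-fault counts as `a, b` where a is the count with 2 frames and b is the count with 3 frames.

10, 9

2 frames: F F . F F . F F F F F F . . → 10 faults.
3 frames: F F . F . . F F F F F F . . → 9 faults.
9 < 10: adding a frame reduced faults, as is typical.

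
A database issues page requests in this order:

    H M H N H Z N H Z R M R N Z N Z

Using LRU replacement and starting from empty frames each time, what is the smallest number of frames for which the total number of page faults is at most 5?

f=1: 16 faults
f=2: 11 faults
f=3: 8 faults
f=4: 7 faults
f=5: 5 faults
Smallest f with faults ≤ 5 is 5.

5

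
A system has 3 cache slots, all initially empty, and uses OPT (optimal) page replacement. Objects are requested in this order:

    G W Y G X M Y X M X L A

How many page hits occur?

5

G → miss, frames {G}
W → miss, frames {G,W}
Y → miss, frames {G,W,Y}
G → hit
X → miss, evict W, frames {G,Y,X}
M → miss, evict G, frames {Y,X,M}
Y → hit
X → hit
M → hit
X → hit
L → miss, evict M, frames {Y,X,L}
A → miss, evict L, frames {Y,X,A}
Hits: 5.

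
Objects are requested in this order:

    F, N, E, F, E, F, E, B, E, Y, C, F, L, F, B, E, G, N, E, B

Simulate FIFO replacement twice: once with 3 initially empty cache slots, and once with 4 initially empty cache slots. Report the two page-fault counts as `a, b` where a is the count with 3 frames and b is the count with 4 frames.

13, 12

3 frames: F F F . . . . F . F F F F . F F F F . F → 13 faults.
4 frames: F F F . . . . F . F F F F . F F F F . . → 12 faults.
12 < 13: adding a frame reduced faults, as is typical.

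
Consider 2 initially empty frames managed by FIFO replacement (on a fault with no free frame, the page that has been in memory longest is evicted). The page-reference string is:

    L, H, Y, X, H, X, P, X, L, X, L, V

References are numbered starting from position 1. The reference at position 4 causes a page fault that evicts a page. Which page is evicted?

H

pos 1: L: fault, frames [L]
pos 2: H: fault, frames [L, H]
pos 3: Y: fault, evict L, frames [H, Y]
pos 4: X: fault, evict H, frames [Y, X]
At position 4, page H is evicted.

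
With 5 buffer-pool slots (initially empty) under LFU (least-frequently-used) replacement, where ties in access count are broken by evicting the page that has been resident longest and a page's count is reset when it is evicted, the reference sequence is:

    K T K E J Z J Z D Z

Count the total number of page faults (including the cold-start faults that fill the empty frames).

6

K: miss, frames {K}
T: miss, frames {K,T}
K: hit
E: miss, frames {K,T,E}
J: miss, frames {K,T,E,J}
Z: miss, frames {K,T,E,J,Z}
J: hit
Z: hit
D: miss, evict T, frames {K,E,J,Z,D}
Z: hit
Page faults: 6.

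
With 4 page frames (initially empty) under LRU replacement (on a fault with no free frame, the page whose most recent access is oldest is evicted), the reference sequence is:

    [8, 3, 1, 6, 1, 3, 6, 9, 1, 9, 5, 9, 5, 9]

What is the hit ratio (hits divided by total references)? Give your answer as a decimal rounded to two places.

0.57

8 -> fault, frames {8}
3 -> fault, frames {8,3}
1 -> fault, frames {8,3,1}
6 -> fault, frames {8,3,1,6}
1 -> hit
3 -> hit
6 -> hit
9 -> fault, evict 8, frames {1,3,6,9}
1 -> hit
9 -> hit
5 -> fault, evict 3, frames {6,1,9,5}
9 -> hit
5 -> hit
9 -> hit
Hits: 8 of 14 references → 8/14 = 0.5714.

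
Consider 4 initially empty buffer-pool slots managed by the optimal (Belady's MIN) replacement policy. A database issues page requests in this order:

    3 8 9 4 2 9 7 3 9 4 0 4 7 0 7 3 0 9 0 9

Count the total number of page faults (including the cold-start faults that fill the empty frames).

3 → fault, frames [3]
8 → fault, frames [3, 8]
9 → fault, frames [3, 8, 9]
4 → fault, frames [3, 8, 9, 4]
2 → fault, evict 8, frames [3, 9, 4, 2]
9 → hit
7 → fault, evict 2, frames [3, 9, 4, 7]
3 → hit
9 → hit
4 → hit
0 → fault, evict 9, frames [3, 4, 7, 0]
4 → hit
7 → hit
0 → hit
7 → hit
3 → hit
0 → hit
9 → fault, evict 7, frames [3, 4, 0, 9]
0 → hit
9 → hit
Page faults: 8.

8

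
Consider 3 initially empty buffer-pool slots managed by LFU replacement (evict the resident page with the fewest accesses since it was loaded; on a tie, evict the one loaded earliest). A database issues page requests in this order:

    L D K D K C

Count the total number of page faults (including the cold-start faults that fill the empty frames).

L → fault, frames [L]
D → fault, frames [L, D]
K → fault, frames [L, D, K]
D → hit
K → hit
C → fault, evict L, frames [D, K, C]
Page faults: 4.

4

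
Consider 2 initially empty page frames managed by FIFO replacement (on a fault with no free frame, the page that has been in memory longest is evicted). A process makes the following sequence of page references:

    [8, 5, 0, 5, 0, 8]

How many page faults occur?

8: fault, frames [8]
5: fault, frames [8, 5]
0: fault, evict 8, frames [5, 0]
5: hit
0: hit
8: fault, evict 5, frames [0, 8]
Page faults: 4.

4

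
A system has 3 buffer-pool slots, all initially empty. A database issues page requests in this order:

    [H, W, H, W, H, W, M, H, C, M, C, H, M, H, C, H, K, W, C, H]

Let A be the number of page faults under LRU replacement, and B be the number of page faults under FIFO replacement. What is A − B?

-1

Under LRU: F F . . . . F . F . . . . . . . F F F F → 8 faults.
Under FIFO: F F . . . . F . F . . F . . . . F F F F → 9 faults.
A − B = 8 − 9 = -1.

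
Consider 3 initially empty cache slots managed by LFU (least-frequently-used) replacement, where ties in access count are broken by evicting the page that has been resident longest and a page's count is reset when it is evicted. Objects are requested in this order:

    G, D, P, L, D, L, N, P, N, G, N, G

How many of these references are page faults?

10

G → fault, frames [G]
D → fault, frames [G, D]
P → fault, frames [G, D, P]
L → fault, evict G, frames [D, P, L]
D → hit
L → hit
N → fault, evict P, frames [D, L, N]
P → fault, evict N, frames [D, L, P]
N → fault, evict P, frames [D, L, N]
G → fault, evict N, frames [D, L, G]
N → fault, evict G, frames [D, L, N]
G → fault, evict N, frames [D, L, G]
Page faults: 10.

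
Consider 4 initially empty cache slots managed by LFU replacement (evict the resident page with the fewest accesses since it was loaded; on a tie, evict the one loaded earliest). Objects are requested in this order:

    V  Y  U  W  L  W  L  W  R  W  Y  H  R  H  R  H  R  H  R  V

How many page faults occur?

V: fault, frames (V)
Y: fault, frames (V Y)
U: fault, frames (V Y U)
W: fault, frames (V Y U W)
L: fault, evict V, frames (Y U W L)
W: hit
L: hit
W: hit
R: fault, evict Y, frames (U W L R)
W: hit
Y: fault, evict U, frames (W L R Y)
H: fault, evict R, frames (W L Y H)
R: fault, evict Y, frames (W L H R)
H: hit
R: hit
H: hit
R: hit
H: hit
R: hit
V: fault, evict L, frames (W H R V)
Page faults: 10.

10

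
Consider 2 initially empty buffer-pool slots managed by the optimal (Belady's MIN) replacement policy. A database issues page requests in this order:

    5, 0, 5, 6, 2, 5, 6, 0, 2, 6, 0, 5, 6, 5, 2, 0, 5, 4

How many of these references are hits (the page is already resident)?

7

5 -> miss, frames (5)
0 -> miss, frames (5 0)
5 -> hit
6 -> miss, evict 0, frames (5 6)
2 -> miss, evict 6, frames (5 2)
5 -> hit
6 -> miss, evict 5, frames (2 6)
0 -> miss, evict 6, frames (2 0)
2 -> hit
6 -> miss, evict 2, frames (0 6)
0 -> hit
5 -> miss, evict 0, frames (6 5)
6 -> hit
5 -> hit
2 -> miss, evict 6, frames (5 2)
0 -> miss, evict 2, frames (5 0)
5 -> hit
4 -> miss, evict 0, frames (5 4)
Hits: 7.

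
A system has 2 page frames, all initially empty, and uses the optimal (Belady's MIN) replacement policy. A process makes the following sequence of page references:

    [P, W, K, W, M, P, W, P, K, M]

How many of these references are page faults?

P -> fault, frames {P}
W -> fault, frames {P,W}
K -> fault, evict P, frames {W,K}
W -> hit
M -> fault, evict K, frames {W,M}
P -> fault, evict M, frames {W,P}
W -> hit
P -> hit
K -> fault, evict P, frames {W,K}
M -> fault, evict K, frames {W,M}
Page faults: 7.

7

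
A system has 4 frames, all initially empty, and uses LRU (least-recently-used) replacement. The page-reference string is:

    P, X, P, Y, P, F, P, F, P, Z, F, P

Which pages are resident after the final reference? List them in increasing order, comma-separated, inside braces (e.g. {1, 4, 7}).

P -> miss, frames {P}
X -> miss, frames {P,X}
P -> hit
Y -> miss, frames {X,P,Y}
P -> hit
F -> miss, frames {X,Y,P,F}
P -> hit
F -> hit
P -> hit
Z -> miss, evict X, frames {Y,F,P,Z}
F -> hit
P -> hit

{F, P, Y, Z}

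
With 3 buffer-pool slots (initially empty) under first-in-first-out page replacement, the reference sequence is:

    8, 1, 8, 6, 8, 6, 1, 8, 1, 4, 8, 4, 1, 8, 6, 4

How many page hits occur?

8

8 → miss, frames {8}
1 → miss, frames {8,1}
8 → hit
6 → miss, frames {8,1,6}
8 → hit
6 → hit
1 → hit
8 → hit
1 → hit
4 → miss, evict 8, frames {1,6,4}
8 → miss, evict 1, frames {6,4,8}
4 → hit
1 → miss, evict 6, frames {4,8,1}
8 → hit
6 → miss, evict 4, frames {8,1,6}
4 → miss, evict 8, frames {1,6,4}
Hits: 8.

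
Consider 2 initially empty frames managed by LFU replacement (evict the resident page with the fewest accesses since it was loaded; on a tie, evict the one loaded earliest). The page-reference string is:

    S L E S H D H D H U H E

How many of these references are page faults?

8

S: miss, frames [S]
L: miss, frames [S, L]
E: miss, evict S, frames [L, E]
S: miss, evict L, frames [E, S]
H: miss, evict E, frames [S, H]
D: miss, evict S, frames [H, D]
H: hit
D: hit
H: hit
U: miss, evict D, frames [H, U]
H: hit
E: miss, evict U, frames [H, E]
Page faults: 8.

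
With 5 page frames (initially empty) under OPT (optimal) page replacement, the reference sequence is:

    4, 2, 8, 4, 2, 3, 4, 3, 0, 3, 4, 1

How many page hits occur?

4: fault, frames [4]
2: fault, frames [4, 2]
8: fault, frames [4, 2, 8]
4: hit
2: hit
3: fault, frames [4, 2, 8, 3]
4: hit
3: hit
0: fault, frames [4, 2, 8, 3, 0]
3: hit
4: hit
1: fault, evict 0, frames [4, 2, 8, 3, 1]
Hits: 6.

6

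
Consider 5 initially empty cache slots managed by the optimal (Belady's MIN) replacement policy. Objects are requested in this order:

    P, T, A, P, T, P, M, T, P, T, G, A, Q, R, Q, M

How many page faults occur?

P: miss, frames [P]
T: miss, frames [P, T]
A: miss, frames [P, T, A]
P: hit
T: hit
P: hit
M: miss, frames [P, T, A, M]
T: hit
P: hit
T: hit
G: miss, frames [P, T, A, M, G]
A: hit
Q: miss, evict G, frames [P, T, A, M, Q]
R: miss, evict A, frames [P, T, M, Q, R]
Q: hit
M: hit
Page faults: 7.

7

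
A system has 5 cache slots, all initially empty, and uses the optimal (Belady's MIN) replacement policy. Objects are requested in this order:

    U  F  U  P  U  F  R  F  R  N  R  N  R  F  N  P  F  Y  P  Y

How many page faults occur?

U: miss, frames [U]
F: miss, frames [U, F]
U: hit
P: miss, frames [U, F, P]
U: hit
F: hit
R: miss, frames [U, F, P, R]
F: hit
R: hit
N: miss, frames [U, F, P, R, N]
R: hit
N: hit
R: hit
F: hit
N: hit
P: hit
F: hit
Y: miss, evict N, frames [U, F, P, R, Y]
P: hit
Y: hit
Page faults: 6.

6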